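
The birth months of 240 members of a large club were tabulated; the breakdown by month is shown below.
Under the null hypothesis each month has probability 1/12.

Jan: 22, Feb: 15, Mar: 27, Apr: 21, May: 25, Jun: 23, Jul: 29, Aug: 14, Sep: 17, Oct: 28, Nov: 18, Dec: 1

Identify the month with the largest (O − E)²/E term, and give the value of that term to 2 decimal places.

Dec, 18.05

Expected count for each of the 12 categories: 240/12 = 20.
χ² = (22−20)²/20 + (15−20)²/20 + (27−20)²/20 + (21−20)²/20 + (25−20)²/20 + (23−20)²/20 + (29−20)²/20 + (14−20)²/20 + (17−20)²/20 + (28−20)²/20 + (18−20)²/20 + (1−20)²/20
   = 0.200 + 1.250 + 2.450 + 0.050 + 1.250 + 0.450 + 4.050 + 1.800 + 0.450 + 3.200 + 0.200 + 18.050
The largest term is for Dec: 18.05.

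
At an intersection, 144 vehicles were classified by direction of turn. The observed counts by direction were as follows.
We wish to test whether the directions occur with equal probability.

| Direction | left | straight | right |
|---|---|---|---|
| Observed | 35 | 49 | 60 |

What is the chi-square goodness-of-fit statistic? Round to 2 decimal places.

Expected count for each of the 3 categories: 144/3 = 48.
left: (35 − 48)²/48 = 169/48 = 3.521
straight: (49 − 48)²/48 = 1/48 = 0.021
right: (60 − 48)²/48 = 144/48 = 3.000
Sum = 6.54

6.54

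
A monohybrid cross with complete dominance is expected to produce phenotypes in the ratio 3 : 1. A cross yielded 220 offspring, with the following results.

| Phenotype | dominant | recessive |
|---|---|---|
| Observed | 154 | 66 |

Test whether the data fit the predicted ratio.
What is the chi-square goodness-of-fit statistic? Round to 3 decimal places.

Ratio total = 4. Expected counts: 220×3/4 = 165, 220×1/4 = 55.
χ² = (154−165)²/165 + (66−55)²/55
   = 0.7333 + 2.2000
Sum = 2.933

2.933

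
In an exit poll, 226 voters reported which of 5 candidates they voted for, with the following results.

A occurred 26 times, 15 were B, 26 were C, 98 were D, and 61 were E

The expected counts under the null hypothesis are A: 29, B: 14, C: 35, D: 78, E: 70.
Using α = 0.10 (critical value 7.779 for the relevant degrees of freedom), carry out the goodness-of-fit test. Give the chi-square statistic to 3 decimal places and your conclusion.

8.981; reject

A: (26 − 29)²/29 = 9/29 = 0.3103
B: (15 − 14)²/14 = 1/14 = 0.0714
C: (26 − 35)²/35 = 81/35 = 2.3143
D: (98 − 78)²/78 = 400/78 = 5.1282
E: (61 − 70)²/70 = 81/70 = 1.1571
Sum = 8.981
df = 4. Since 8.981 > 7.779, we reject H₀.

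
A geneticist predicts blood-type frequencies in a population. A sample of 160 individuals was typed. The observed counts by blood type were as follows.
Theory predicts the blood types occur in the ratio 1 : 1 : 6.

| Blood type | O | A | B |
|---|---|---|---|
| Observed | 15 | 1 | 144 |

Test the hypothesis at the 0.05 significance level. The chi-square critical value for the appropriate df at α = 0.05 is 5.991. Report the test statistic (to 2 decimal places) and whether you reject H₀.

24.10; reject

Ratio total = 8. Expected counts: 160×1/8 = 20, 160×1/8 = 20, 160×6/8 = 120.
cat         O        E   (O−E)²/E
O          15       20      1.250
A           1       20     18.050
B         144      120      4.800
Sum = 24.10
df = 2. Since 24.10 > 5.991, we reject H₀.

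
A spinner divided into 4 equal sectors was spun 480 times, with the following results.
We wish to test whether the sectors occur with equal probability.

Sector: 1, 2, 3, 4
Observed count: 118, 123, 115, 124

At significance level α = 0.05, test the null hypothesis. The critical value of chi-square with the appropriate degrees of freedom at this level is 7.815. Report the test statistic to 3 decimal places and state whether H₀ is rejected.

0.450; do not reject

Expected count for each of the 4 categories: 480/4 = 120.
cat         O        E   (O−E)²/E
1         118      120     0.0333
2         123      120     0.0750
3         115      120     0.2083
4         124      120     0.1333
Sum = 0.450
df = 3. Since 0.450 < 7.815, we do not reject H₀.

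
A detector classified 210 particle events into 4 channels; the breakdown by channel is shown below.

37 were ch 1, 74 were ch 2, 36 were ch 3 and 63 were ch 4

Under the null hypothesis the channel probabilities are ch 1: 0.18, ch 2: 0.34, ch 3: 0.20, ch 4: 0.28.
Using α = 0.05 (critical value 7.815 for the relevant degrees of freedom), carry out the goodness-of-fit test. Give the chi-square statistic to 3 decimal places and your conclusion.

Expected counts E_i = n·p_i: 210×0.18 = 37.8, 210×0.34 = 71.4, 210×0.20 = 42, 210×0.28 = 58.8.
χ² = (37−37.8)²/37.8 + (74−71.4)²/71.4 + (36−42)²/42 + (63−58.8)²/58.8
   = 0.0169 + 0.0947 + 0.8571 + 0.3000
Sum = 1.269
df = 3. Since 1.269 < 7.815, we do not reject H₀.

1.269; do not reject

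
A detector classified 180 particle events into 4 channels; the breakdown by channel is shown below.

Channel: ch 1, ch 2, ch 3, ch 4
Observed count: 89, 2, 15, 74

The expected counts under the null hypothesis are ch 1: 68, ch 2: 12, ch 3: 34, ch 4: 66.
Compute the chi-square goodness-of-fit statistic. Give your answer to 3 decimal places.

ch 1: (89 − 68)²/68 = 441/68 = 6.4853
ch 2: (2 − 12)²/12 = 100/12 = 8.3333
ch 3: (15 − 34)²/34 = 361/34 = 10.6176
ch 4: (74 − 66)²/66 = 64/66 = 0.9697
Sum = 26.406

26.406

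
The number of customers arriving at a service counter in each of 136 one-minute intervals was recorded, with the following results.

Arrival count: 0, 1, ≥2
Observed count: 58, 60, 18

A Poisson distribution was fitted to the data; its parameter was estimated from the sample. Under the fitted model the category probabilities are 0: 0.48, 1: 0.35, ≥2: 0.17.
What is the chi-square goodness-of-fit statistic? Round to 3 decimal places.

5.176

Expected counts E_i = n·p_i: 136×0.48 = 65.28, 136×0.35 = 47.6, 136×0.17 = 23.12.
cat         O        E   (O−E)²/E
0          58    65.28     0.8119
1          60     47.6     3.2303
≥2         18    23.12     1.1338
Sum = 5.176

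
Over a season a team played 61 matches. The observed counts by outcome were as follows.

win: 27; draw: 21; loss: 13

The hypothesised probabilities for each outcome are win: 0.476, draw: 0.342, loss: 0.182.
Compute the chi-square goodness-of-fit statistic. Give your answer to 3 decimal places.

Expected counts E_i = n·p_i: 61×0.476 = 29.036, 61×0.342 = 20.862, 61×0.182 = 11.102.
cat         O        E   (O−E)²/E
win        27   29.036     0.1428
draw       21   20.862     0.0009
loss       13   11.102     0.3245
Sum = 0.468

0.468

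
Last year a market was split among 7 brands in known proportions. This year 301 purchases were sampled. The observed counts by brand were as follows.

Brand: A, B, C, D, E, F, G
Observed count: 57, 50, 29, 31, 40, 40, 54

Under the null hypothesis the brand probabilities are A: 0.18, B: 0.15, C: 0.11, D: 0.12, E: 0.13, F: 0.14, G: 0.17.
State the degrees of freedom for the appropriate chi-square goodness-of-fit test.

There are k = 7 categories and no parameters were estimated from the data, so df = 7 − 1 = 6.

6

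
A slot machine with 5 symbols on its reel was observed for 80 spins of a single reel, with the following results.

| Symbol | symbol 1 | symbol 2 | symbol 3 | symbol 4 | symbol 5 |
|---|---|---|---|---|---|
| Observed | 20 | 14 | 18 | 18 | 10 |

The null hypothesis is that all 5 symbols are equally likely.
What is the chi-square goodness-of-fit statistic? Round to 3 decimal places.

Under H₀ each category has probability 1/5, so each expected count is 80/5 = 16.
χ² = (20−16)²/16 + (14−16)²/16 + (18−16)²/16 + (18−16)²/16 + (10−16)²/16
   = 1.0000 + 0.2500 + 0.2500 + 0.2500 + 2.2500
Sum = 4.000

4.000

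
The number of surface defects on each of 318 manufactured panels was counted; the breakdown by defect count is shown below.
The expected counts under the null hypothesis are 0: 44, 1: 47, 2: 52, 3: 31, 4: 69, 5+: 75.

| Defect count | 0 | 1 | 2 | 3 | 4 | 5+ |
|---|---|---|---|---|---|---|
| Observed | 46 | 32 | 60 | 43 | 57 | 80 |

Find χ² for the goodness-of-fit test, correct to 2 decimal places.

13.17

0: (46 − 44)²/44 = 4/44 = 0.091
1: (32 − 47)²/47 = 225/47 = 4.787
2: (60 − 52)²/52 = 64/52 = 1.231
3: (43 − 31)²/31 = 144/31 = 4.645
4: (57 − 69)²/69 = 144/69 = 2.087
5+: (80 − 75)²/75 = 25/75 = 0.333
Sum = 13.17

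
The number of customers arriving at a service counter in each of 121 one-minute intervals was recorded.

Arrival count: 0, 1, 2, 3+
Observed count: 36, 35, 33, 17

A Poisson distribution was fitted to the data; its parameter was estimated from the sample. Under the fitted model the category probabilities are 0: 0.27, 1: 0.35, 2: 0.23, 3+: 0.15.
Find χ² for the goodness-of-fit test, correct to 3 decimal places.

2.648

Expected counts E_i = n·p_i: 121×0.27 = 32.67, 121×0.35 = 42.35, 121×0.23 = 27.83, 121×0.15 = 18.15.
0: (36 − 32.67)²/32.67 = 11.0889/32.67 = 0.3394
1: (35 − 42.35)²/42.35 = 54.0225/42.35 = 1.2756
2: (33 − 27.83)²/27.83 = 26.7289/27.83 = 0.9604
3+: (17 − 18.15)²/18.15 = 1.3225/18.15 = 0.0729
Sum = 2.648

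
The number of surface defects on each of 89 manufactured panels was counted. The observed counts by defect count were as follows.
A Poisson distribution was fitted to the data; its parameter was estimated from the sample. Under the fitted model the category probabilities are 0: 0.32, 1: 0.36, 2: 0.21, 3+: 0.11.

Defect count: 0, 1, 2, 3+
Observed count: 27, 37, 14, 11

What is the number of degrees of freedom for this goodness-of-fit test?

There are k = 4 categories and 1 parameter estimated from the data, so df = 4 − 1 − 1 = 2.

2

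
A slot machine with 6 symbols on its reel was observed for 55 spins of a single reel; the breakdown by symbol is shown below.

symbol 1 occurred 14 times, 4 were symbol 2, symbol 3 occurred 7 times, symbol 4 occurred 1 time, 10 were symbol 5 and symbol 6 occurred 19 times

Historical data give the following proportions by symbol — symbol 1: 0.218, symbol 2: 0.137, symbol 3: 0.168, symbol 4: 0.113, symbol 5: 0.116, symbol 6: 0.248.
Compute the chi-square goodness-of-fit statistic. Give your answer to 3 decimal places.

11.075

Expected counts E_i = n·p_i: 55×0.218 = 11.99, 55×0.137 = 7.535, 55×0.168 = 9.24, 55×0.113 = 6.215, 55×0.116 = 6.38, 55×0.248 = 13.64.
cat           O        E   (O−E)²/E
symbol 1     14    11.99     0.3370
symbol 2      4    7.535     1.6584
symbol 3      7     9.24     0.5430
symbol 4      1    6.215     4.3759
symbol 5     10     6.38     2.0540
symbol 6     19    13.64     2.1063
Sum = 11.075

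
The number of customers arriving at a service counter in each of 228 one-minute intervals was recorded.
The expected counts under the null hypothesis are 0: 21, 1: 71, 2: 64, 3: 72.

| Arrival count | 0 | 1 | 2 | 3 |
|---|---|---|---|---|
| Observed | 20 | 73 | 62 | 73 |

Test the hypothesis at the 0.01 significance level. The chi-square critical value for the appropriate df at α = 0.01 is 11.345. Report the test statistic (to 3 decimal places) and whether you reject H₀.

0.180; do not reject

χ² = (20−21)²/21 + (73−71)²/71 + (62−64)²/64 + (73−72)²/72
   = 0.0476 + 0.0563 + 0.0625 + 0.0139
Sum = 0.180
df = 3. Since 0.180 < 11.345, we do not reject H₀.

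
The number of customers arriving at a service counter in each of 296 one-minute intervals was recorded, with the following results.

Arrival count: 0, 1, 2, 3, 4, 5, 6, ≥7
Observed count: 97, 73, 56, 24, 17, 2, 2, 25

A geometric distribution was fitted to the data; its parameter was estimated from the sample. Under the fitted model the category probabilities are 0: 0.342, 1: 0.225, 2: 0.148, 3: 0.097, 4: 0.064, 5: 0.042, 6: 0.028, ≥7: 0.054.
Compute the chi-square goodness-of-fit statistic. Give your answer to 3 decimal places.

23.768

Expected counts E_i = n·p_i: 296×0.342 = 101.232, 296×0.225 = 66.6, 296×0.148 = 43.808, 296×0.097 = 28.712, 296×0.064 = 18.944, 296×0.042 = 12.432, 296×0.028 = 8.288, 296×0.054 = 15.984.
cat         O        E   (O−E)²/E
0          97  101.232     0.1769
1          73     66.6     0.6150
2          56   43.808     3.3931
3          24   28.712     0.7733
4          17   18.944     0.1995
5           2   12.432     8.7538
6           2    8.288     4.7706
≥7         25   15.984     5.0856
Sum = 23.768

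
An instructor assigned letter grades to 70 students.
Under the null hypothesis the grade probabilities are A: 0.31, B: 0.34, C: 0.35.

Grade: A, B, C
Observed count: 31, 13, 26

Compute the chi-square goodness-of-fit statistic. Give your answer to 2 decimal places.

Expected counts E_i = n·p_i: 70×0.31 = 21.7, 70×0.34 = 23.8, 70×0.35 = 24.5.
cat         O        E   (O−E)²/E
A          31     21.7      3.986
B          13     23.8      4.901
C          26     24.5      0.092
Sum = 8.98

8.98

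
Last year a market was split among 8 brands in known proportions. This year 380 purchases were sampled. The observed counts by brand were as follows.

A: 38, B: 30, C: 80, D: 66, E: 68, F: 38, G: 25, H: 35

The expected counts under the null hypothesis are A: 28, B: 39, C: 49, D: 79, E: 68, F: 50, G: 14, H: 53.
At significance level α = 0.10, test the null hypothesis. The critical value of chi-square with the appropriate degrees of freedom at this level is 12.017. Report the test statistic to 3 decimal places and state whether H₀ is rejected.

45.036; reject

χ² = (38−28)²/28 + (30−39)²/39 + (80−49)²/49 + (66−79)²/79 + (68−68)²/68 + (38−50)²/50 + (25−14)²/14 + (35−53)²/53
   = 3.5714 + 2.0769 + 19.6122 + 2.1392 + 0.0000 + 2.8800 + 8.6429 + 6.1132
Sum = 45.036
df = 7. Since 45.036 > 12.017, we reject H₀.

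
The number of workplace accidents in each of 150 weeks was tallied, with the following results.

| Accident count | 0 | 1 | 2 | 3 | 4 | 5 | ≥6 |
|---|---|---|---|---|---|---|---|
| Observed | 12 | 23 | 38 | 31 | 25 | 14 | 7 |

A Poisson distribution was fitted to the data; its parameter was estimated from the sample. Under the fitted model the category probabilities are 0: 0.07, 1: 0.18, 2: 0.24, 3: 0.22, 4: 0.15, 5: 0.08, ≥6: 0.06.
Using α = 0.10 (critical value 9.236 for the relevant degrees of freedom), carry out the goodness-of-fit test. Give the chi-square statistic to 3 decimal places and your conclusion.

2.095; do not reject

Expected counts E_i = n·p_i: 150×0.07 = 10.5, 150×0.18 = 27, 150×0.24 = 36, 150×0.22 = 33, 150×0.15 = 22.5, 150×0.08 = 12, 150×0.06 = 9.
cat         O        E   (O−E)²/E
0          12     10.5     0.2143
1          23       27     0.5926
2          38       36     0.1111
3          31       33     0.1212
4          25     22.5     0.2778
5          14       12     0.3333
≥6          7        9     0.4444
Sum = 2.095
df = 5. Since 2.095 < 9.236, we do not reject H₀.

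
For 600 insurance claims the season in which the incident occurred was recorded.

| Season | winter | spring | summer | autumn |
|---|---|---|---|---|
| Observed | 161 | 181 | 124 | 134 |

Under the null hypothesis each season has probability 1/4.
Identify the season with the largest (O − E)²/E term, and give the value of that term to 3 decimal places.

Under H₀ each category has probability 1/4, so each expected count is 600/4 = 150.
χ² = (161−150)²/150 + (181−150)²/150 + (124−150)²/150 + (134−150)²/150
   = 0.8067 + 6.4067 + 4.5067 + 1.7067
The largest term is for spring: 6.407.

spring, 6.407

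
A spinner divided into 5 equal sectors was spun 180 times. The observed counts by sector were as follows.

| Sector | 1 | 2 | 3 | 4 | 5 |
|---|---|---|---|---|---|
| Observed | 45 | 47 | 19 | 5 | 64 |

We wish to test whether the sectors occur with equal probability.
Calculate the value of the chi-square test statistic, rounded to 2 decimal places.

Under H₀ each category has probability 1/5, so each expected count is 180/5 = 36.
1: (45 − 36)²/36 = 81/36 = 2.250
2: (47 − 36)²/36 = 121/36 = 3.361
3: (19 − 36)²/36 = 289/36 = 8.028
4: (5 − 36)²/36 = 961/36 = 26.694
5: (64 − 36)²/36 = 784/36 = 21.778
Sum = 62.11

62.11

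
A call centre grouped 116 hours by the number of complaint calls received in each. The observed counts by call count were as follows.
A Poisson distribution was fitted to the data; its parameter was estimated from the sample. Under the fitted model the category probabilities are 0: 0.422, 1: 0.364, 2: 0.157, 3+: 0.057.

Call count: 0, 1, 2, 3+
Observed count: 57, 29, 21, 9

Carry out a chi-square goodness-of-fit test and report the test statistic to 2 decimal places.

Expected counts E_i = n·p_i: 116×0.422 = 48.952, 116×0.364 = 42.224, 116×0.157 = 18.212, 116×0.057 = 6.612.
χ² = (57−48.952)²/48.952 + (29−42.224)²/42.224 + (21−18.212)²/18.212 + (9−6.612)²/6.612
   = 1.323 + 4.142 + 0.427 + 0.862
Sum = 6.75

6.75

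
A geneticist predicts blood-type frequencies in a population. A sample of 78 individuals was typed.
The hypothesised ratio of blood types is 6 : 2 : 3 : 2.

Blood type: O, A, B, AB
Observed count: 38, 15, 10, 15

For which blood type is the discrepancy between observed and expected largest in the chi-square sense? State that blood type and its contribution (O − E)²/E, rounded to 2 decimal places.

Ratio total = 13. Expected counts: 78×6/13 = 36, 78×2/13 = 12, 78×3/13 = 18, 78×2/13 = 12.
χ² = (38−36)²/36 + (15−12)²/12 + (10−18)²/18 + (15−12)²/12
   = 0.111 + 0.750 + 3.556 + 0.750
The largest term is for B: 3.56.

B, 3.56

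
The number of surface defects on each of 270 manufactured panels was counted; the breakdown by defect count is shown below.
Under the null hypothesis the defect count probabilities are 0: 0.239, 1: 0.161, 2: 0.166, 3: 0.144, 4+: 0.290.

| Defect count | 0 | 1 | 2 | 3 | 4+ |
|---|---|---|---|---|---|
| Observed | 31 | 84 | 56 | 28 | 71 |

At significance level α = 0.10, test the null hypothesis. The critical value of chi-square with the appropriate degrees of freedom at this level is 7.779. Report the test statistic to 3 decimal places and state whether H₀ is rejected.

61.725; reject

Expected counts E_i = n·p_i: 270×0.239 = 64.53, 270×0.161 = 43.47, 270×0.166 = 44.82, 270×0.144 = 38.88, 270×0.290 = 78.3.
0: (31 − 64.53)²/64.53 = 1124.2609/64.53 = 17.4223
1: (84 − 43.47)²/43.47 = 1642.6809/43.47 = 37.7888
2: (56 − 44.82)²/44.82 = 124.9924/44.82 = 2.7888
3: (28 − 38.88)²/38.88 = 118.3744/38.88 = 3.0446
4+: (71 − 78.3)²/78.3 = 53.29/78.3 = 0.6806
Sum = 61.725
df = 4. Since 61.725 > 7.779, we reject H₀.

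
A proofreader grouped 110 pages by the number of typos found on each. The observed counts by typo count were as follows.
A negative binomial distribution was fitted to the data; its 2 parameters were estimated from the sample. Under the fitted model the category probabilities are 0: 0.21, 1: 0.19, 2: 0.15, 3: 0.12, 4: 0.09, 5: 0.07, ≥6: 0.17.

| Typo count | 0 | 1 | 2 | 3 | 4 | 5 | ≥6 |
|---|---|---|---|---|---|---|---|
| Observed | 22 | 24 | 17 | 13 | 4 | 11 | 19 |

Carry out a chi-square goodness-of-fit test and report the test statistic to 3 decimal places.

5.466

Expected counts E_i = n·p_i: 110×0.21 = 23.1, 110×0.19 = 20.9, 110×0.15 = 16.5, 110×0.12 = 13.2, 110×0.09 = 9.9, 110×0.07 = 7.7, 110×0.17 = 18.7.
cat         O        E   (O−E)²/E
0          22     23.1     0.0524
1          24     20.9     0.4598
2          17     16.5     0.0152
3          13     13.2     0.0030
4           4      9.9     3.5162
5          11      7.7     1.4143
≥6         19     18.7     0.0048
Sum = 5.466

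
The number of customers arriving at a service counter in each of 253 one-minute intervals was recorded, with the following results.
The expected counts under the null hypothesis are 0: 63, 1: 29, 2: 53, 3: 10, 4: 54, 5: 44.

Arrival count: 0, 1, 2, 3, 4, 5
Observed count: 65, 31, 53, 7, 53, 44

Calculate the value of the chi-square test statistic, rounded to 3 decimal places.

cat         O        E   (O−E)²/E
0          65       63     0.0635
1          31       29     0.1379
2          53       53     0.0000
3           7       10     0.9000
4          53       54     0.0185
5          44       44     0.0000
Sum = 1.120

1.120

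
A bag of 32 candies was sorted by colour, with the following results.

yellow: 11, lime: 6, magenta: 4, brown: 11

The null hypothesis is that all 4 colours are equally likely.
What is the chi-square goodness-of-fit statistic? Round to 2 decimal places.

Expected count for each of the 4 categories: 32/4 = 8.
χ² = (11−8)²/8 + (6−8)²/8 + (4−8)²/8 + (11−8)²/8
   = 1.125 + 0.500 + 2.000 + 1.125
Sum = 4.75

4.75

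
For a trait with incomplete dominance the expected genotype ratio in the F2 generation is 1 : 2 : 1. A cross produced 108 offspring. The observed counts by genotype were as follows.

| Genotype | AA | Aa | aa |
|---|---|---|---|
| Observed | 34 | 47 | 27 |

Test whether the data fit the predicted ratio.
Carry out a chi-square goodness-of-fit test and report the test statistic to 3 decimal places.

Ratio total = 4. Expected counts: 108×1/4 = 27, 108×2/4 = 54, 108×1/4 = 27.
cat         O        E   (O−E)²/E
AA         34       27     1.8148
Aa         47       54     0.9074
aa         27       27     0.0000
Sum = 2.722

2.722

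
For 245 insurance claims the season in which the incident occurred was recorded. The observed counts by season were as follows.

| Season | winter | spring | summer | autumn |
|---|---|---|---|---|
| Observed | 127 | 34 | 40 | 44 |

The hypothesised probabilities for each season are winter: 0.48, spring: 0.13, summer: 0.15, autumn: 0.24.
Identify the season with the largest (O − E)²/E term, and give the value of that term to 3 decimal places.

Expected counts E_i = n·p_i: 245×0.48 = 117.6, 245×0.13 = 31.85, 245×0.15 = 36.75, 245×0.24 = 58.8.
χ² = (127−117.6)²/117.6 + (34−31.85)²/31.85 + (40−36.75)²/36.75 + (44−58.8)²/58.8
   = 0.7514 + 0.1451 + 0.2874 + 3.7252
The largest term is for autumn: 3.725.

autumn, 3.725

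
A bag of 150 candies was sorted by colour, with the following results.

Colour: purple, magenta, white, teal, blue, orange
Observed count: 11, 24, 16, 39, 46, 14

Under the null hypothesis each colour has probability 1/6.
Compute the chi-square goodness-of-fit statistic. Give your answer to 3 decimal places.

41.440

Under H₀ each category has probability 1/6, so each expected count is 150/6 = 25.
cat          O        E   (O−E)²/E
purple      11       25     7.8400
magenta     24       25     0.0400
white       16       25     3.2400
teal        39       25     7.8400
blue        46       25    17.6400
orange      14       25     4.8400
Sum = 41.440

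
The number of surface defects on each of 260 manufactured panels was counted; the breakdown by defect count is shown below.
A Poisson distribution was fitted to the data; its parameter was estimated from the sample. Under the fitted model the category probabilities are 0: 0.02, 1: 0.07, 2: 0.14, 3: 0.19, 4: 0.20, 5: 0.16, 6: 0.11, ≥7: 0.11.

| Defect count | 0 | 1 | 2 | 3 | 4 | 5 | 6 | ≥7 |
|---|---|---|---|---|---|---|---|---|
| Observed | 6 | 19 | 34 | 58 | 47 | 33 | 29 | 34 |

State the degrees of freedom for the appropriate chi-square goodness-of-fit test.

There are k = 8 categories and 1 parameter estimated from the data, so df = 8 − 1 − 1 = 6.

6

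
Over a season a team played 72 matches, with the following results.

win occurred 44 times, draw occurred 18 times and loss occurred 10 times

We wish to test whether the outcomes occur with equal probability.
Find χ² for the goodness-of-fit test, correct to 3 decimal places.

Expected count for each of the 3 categories: 72/3 = 24.
cat         O        E   (O−E)²/E
win        44       24    16.6667
draw       18       24     1.5000
loss       10       24     8.1667
Sum = 26.333

26.333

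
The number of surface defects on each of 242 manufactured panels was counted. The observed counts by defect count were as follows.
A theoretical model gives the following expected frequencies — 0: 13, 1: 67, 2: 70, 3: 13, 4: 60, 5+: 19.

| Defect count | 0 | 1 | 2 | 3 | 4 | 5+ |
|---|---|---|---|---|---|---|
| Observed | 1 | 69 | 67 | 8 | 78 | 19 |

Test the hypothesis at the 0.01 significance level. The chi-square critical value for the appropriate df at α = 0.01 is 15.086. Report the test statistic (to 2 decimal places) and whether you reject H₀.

18.59; reject

χ² = (1−13)²/13 + (69−67)²/67 + (67−70)²/70 + (8−13)²/13 + (78−60)²/60 + (19−19)²/19
   = 11.077 + 0.060 + 0.129 + 1.923 + 5.400 + 0.000
Sum = 18.59
df = 5. Since 18.59 > 15.086, we reject H₀.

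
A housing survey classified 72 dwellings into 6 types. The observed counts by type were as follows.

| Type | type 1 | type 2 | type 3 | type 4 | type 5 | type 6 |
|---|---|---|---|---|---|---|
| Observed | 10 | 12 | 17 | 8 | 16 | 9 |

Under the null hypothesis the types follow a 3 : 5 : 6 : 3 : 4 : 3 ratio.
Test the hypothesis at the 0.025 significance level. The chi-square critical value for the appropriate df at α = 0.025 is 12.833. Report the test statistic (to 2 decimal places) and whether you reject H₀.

2.21; do not reject

Ratio total = 24. Expected counts: 72×3/24 = 9, 72×5/24 = 15, 72×6/24 = 18, 72×3/24 = 9, 72×4/24 = 12, 72×3/24 = 9.
type 1: (10 − 9)²/9 = 1/9 = 0.111
type 2: (12 − 15)²/15 = 9/15 = 0.600
type 3: (17 − 18)²/18 = 1/18 = 0.056
type 4: (8 − 9)²/9 = 1/9 = 0.111
type 5: (16 − 12)²/12 = 16/12 = 1.333
type 6: (9 − 9)²/9 = 0/9 = 0.000
Sum = 2.21
df = 5. Since 2.21 < 12.833, we do not reject H₀.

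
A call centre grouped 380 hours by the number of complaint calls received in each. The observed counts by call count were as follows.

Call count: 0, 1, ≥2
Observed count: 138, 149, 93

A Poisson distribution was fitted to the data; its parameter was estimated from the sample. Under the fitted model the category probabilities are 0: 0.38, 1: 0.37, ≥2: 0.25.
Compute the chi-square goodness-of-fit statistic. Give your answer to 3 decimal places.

Expected counts E_i = n·p_i: 380×0.38 = 144.4, 380×0.37 = 140.6, 380×0.25 = 95.
χ² = (138−144.4)²/144.4 + (149−140.6)²/140.6 + (93−95)²/95
   = 0.2837 + 0.5018 + 0.0421
Sum = 0.828

0.828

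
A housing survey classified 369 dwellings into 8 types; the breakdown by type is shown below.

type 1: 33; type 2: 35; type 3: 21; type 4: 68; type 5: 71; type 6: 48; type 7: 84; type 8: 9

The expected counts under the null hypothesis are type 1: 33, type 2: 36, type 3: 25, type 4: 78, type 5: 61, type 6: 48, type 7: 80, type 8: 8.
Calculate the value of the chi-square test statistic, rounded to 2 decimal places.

3.91

cat         O        E   (O−E)²/E
type 1     33       33      0.000
type 2     35       36      0.028
type 3     21       25      0.640
type 4     68       78      1.282
type 5     71       61      1.639
type 6     48       48      0.000
type 7     84       80      0.200
type 8      9        8      0.125
Sum = 3.91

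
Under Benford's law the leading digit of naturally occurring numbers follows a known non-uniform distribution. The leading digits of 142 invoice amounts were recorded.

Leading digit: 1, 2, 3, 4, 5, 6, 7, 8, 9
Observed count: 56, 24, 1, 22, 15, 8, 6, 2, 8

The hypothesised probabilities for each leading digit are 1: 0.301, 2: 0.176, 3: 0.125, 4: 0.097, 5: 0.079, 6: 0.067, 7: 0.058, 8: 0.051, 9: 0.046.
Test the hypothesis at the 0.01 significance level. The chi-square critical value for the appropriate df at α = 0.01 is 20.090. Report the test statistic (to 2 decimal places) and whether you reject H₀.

31.12; reject

Expected counts E_i = n·p_i: 142×0.301 = 42.742, 142×0.176 = 24.992, 142×0.125 = 17.75, 142×0.097 = 13.774, 142×0.079 = 11.218, 142×0.067 = 9.514, 142×0.058 = 8.236, 142×0.051 = 7.242, 142×0.046 = 6.532.
cat         O        E   (O−E)²/E
1          56   42.742      4.112
2          24   24.992      0.039
3           1    17.75     15.806
4          22   13.774      4.913
5          15   11.218      1.275
6           8    9.514      0.241
7           6    8.236      0.607
8           2    7.242      3.794
9           8    6.532      0.330
Sum = 31.12
df = 8. Since 31.12 > 20.090, we reject H₀.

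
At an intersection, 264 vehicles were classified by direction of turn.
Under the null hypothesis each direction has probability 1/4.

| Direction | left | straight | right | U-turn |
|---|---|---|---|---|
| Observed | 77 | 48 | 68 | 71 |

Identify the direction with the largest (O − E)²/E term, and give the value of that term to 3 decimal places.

straight, 4.909

Expected count for each of the 4 categories: 264/4 = 66.
cat           O        E   (O−E)²/E
left         77       66     1.8333
straight     48       66     4.9091
right        68       66     0.0606
U-turn       71       66     0.3788
The largest term is for straight: 4.909.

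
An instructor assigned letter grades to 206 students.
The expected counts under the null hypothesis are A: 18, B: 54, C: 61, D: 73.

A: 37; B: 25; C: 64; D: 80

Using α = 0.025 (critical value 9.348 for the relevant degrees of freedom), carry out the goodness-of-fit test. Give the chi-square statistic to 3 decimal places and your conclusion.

A: (37 − 18)²/18 = 361/18 = 20.0556
B: (25 − 54)²/54 = 841/54 = 15.5741
C: (64 − 61)²/61 = 9/61 = 0.1475
D: (80 − 73)²/73 = 49/73 = 0.6712
Sum = 36.448
df = 3. Since 36.448 > 9.348, we reject H₀.

36.448; reject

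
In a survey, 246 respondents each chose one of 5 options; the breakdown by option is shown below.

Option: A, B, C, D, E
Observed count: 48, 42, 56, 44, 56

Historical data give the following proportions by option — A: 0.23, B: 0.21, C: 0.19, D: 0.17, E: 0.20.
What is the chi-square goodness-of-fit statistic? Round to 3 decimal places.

Expected counts E_i = n·p_i: 246×0.23 = 56.58, 246×0.21 = 51.66, 246×0.19 = 46.74, 246×0.17 = 41.82, 246×0.20 = 49.2.
cat         O        E   (O−E)²/E
A          48    56.58     1.3011
B          42    51.66     1.8063
C          56    46.74     1.8346
D          44    41.82     0.1136
E          56     49.2     0.9398
Sum = 5.995

5.995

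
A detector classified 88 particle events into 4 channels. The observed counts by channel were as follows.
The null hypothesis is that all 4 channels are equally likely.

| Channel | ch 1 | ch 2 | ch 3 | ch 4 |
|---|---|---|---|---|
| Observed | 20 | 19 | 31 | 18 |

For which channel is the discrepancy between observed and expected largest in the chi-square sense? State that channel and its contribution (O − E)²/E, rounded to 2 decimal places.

ch 3, 3.68

Expected count for each of the 4 categories: 88/4 = 22.
cat         O        E   (O−E)²/E
ch 1       20       22      0.182
ch 2       19       22      0.409
ch 3       31       22      3.682
ch 4       18       22      0.727
The largest term is for ch 3: 3.68.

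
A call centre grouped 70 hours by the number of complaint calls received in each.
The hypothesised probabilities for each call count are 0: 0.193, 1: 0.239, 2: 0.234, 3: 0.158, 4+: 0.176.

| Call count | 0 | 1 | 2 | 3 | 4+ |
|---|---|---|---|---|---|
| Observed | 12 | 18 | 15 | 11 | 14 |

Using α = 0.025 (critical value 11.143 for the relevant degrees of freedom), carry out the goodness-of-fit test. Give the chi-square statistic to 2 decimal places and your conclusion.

Expected counts E_i = n·p_i: 70×0.193 = 13.51, 70×0.239 = 16.73, 70×0.234 = 16.38, 70×0.158 = 11.06, 70×0.176 = 12.32.
χ² = (12−13.51)²/13.51 + (18−16.73)²/16.73 + (15−16.38)²/16.38 + (11−11.06)²/11.06 + (14−12.32)²/12.32
   = 0.169 + 0.096 + 0.116 + 0.000 + 0.229
Sum = 0.61
df = 4. Since 0.61 < 11.143, we do not reject H₀.

0.61; do not reject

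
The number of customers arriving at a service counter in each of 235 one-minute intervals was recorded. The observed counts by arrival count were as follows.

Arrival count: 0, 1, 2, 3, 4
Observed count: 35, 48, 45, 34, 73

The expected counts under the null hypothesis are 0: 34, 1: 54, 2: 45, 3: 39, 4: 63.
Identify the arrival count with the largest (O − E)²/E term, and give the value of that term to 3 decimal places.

χ² = (35−34)²/34 + (48−54)²/54 + (45−45)²/45 + (34−39)²/39 + (73−63)²/63
   = 0.0294 + 0.6667 + 0.0000 + 0.6410 + 1.5873
The largest term is for 4: 1.587.

4, 1.587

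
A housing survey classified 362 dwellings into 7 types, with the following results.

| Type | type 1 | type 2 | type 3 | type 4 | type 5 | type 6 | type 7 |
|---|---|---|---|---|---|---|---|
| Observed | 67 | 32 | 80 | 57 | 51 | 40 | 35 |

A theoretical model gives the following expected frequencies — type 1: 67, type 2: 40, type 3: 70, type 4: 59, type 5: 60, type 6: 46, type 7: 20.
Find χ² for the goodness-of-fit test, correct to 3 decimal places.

16.479

cat         O        E   (O−E)²/E
type 1     67       67     0.0000
type 2     32       40     1.6000
type 3     80       70     1.4286
type 4     57       59     0.0678
type 5     51       60     1.3500
type 6     40       46     0.7826
type 7     35       20    11.2500
Sum = 16.479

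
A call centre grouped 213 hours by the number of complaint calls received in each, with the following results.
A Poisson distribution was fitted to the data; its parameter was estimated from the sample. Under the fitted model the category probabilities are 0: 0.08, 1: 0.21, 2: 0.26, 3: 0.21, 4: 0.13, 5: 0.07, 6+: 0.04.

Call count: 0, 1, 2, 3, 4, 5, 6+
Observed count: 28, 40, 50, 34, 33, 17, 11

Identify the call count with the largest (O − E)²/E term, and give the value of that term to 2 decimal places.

0, 7.05

Expected counts E_i = n·p_i: 213×0.08 = 17.04, 213×0.21 = 44.73, 213×0.26 = 55.38, 213×0.21 = 44.73, 213×0.13 = 27.69, 213×0.07 = 14.91, 213×0.04 = 8.52.
χ² = (28−17.04)²/17.04 + (40−44.73)²/44.73 + (50−55.38)²/55.38 + (34−44.73)²/44.73 + (33−27.69)²/27.69 + (17−14.91)²/14.91 + (11−8.52)²/8.52
   = 7.049 + 0.500 + 0.523 + 2.574 + 1.018 + 0.293 + 0.722
The largest term is for 0: 7.05.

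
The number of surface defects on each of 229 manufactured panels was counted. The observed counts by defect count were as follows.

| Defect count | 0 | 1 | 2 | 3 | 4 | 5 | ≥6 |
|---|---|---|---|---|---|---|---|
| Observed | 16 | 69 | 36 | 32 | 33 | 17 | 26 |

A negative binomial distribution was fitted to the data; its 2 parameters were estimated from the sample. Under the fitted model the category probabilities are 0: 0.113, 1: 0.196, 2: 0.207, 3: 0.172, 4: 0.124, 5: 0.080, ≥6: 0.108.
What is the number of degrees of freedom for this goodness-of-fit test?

4

There are k = 7 categories and 2 parameters estimated from the data, so df = 7 − 1 − 2 = 4.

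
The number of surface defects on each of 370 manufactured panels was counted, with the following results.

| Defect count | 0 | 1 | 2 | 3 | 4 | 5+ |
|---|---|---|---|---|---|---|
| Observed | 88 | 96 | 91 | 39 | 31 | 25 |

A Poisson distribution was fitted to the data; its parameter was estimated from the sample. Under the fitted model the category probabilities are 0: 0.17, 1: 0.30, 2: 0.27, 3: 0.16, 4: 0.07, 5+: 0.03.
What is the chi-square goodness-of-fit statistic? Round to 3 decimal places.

38.139

Expected counts E_i = n·p_i: 370×0.17 = 62.9, 370×0.30 = 111, 370×0.27 = 99.9, 370×0.16 = 59.2, 370×0.07 = 25.9, 370×0.03 = 11.1.
cat         O        E   (O−E)²/E
0          88     62.9    10.0161
1          96      111     2.0270
2          91     99.9     0.7929
3          39     59.2     6.8926
4          31     25.9     1.0042
5+         25     11.1    17.4063
Sum = 38.139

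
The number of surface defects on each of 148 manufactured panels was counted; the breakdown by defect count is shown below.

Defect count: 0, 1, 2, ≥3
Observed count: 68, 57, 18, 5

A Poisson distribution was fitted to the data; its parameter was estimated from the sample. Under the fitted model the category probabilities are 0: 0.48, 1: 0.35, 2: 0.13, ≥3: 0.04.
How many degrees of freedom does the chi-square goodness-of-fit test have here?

There are k = 4 categories and 1 parameter estimated from the data, so df = 4 − 1 − 1 = 2.

2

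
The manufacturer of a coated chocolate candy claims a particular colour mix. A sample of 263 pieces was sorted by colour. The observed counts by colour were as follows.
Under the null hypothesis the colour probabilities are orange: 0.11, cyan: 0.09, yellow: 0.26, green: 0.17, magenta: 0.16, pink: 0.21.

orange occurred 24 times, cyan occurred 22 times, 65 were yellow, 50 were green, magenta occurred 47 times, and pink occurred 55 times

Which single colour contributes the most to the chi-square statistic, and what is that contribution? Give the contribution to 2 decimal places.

Expected counts E_i = n·p_i: 263×0.11 = 28.93, 263×0.09 = 23.67, 263×0.26 = 68.38, 263×0.17 = 44.71, 263×0.16 = 42.08, 263×0.21 = 55.23.
χ² = (24−28.93)²/28.93 + (22−23.67)²/23.67 + (65−68.38)²/68.38 + (50−44.71)²/44.71 + (47−42.08)²/42.08 + (55−55.23)²/55.23
   = 0.840 + 0.118 + 0.167 + 0.626 + 0.575 + 0.001
The largest term is for orange: 0.84.

orange, 0.84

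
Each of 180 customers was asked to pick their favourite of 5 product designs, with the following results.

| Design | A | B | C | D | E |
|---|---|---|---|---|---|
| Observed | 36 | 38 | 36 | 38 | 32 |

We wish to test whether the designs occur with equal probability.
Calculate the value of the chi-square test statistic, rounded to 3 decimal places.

Expected count for each of the 5 categories: 180/5 = 36.
χ² = (36−36)²/36 + (38−36)²/36 + (36−36)²/36 + (38−36)²/36 + (32−36)²/36
   = 0.0000 + 0.1111 + 0.0000 + 0.1111 + 0.4444
Sum = 0.667

0.667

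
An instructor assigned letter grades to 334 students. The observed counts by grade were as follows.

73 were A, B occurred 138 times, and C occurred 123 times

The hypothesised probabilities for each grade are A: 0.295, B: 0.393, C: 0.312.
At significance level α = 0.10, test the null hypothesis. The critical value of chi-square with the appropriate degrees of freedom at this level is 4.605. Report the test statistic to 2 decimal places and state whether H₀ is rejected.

Expected counts E_i = n·p_i: 334×0.295 = 98.53, 334×0.393 = 131.262, 334×0.312 = 104.208.
A: (73 − 98.53)²/98.53 = 651.7809/98.53 = 6.615
B: (138 − 131.262)²/131.262 = 45.400644/131.262 = 0.346
C: (123 − 104.208)²/104.208 = 353.139264/104.208 = 3.389
Sum = 10.35
df = 2. Since 10.35 > 4.605, we reject H₀.

10.35; reject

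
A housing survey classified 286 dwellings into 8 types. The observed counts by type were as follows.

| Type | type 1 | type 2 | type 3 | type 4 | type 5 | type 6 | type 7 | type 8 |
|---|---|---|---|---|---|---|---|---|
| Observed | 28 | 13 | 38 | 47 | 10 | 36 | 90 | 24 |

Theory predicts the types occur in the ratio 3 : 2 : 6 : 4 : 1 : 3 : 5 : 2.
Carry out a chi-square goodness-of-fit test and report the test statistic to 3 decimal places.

Ratio total = 26. Expected counts: 286×3/26 = 33, 286×2/26 = 22, 286×6/26 = 66, 286×4/26 = 44, 286×1/26 = 11, 286×3/26 = 33, 286×5/26 = 55, 286×2/26 = 22.
type 1: (28 − 33)²/33 = 25/33 = 0.7576
type 2: (13 − 22)²/22 = 81/22 = 3.6818
type 3: (38 − 66)²/66 = 784/66 = 11.8788
type 4: (47 − 44)²/44 = 9/44 = 0.2045
type 5: (10 − 11)²/11 = 1/11 = 0.0909
type 6: (36 − 33)²/33 = 9/33 = 0.2727
type 7: (90 − 55)²/55 = 1225/55 = 22.2727
type 8: (24 − 22)²/22 = 4/22 = 0.1818
Sum = 39.341

39.341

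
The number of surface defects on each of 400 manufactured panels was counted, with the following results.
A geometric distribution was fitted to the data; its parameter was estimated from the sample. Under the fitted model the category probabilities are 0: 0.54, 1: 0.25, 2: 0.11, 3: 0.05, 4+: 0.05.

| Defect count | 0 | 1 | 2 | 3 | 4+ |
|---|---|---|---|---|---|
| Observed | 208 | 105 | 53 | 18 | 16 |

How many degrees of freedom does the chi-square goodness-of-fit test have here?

There are k = 5 categories and 1 parameter estimated from the data, so df = 5 − 1 − 1 = 3.

3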